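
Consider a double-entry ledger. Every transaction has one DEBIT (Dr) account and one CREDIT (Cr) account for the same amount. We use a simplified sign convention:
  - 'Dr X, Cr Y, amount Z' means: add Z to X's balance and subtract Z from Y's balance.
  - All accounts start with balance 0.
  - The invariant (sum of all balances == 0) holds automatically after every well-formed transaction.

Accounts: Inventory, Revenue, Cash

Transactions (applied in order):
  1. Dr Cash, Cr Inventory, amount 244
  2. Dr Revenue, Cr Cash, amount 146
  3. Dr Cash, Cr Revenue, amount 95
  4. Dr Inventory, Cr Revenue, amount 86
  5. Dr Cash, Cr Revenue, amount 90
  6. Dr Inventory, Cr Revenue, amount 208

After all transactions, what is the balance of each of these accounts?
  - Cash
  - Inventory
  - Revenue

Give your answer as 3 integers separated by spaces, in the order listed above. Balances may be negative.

Answer: 283 50 -333

Derivation:
After txn 1 (Dr Cash, Cr Inventory, amount 244): Cash=244 Inventory=-244
After txn 2 (Dr Revenue, Cr Cash, amount 146): Cash=98 Inventory=-244 Revenue=146
After txn 3 (Dr Cash, Cr Revenue, amount 95): Cash=193 Inventory=-244 Revenue=51
After txn 4 (Dr Inventory, Cr Revenue, amount 86): Cash=193 Inventory=-158 Revenue=-35
After txn 5 (Dr Cash, Cr Revenue, amount 90): Cash=283 Inventory=-158 Revenue=-125
After txn 6 (Dr Inventory, Cr Revenue, amount 208): Cash=283 Inventory=50 Revenue=-333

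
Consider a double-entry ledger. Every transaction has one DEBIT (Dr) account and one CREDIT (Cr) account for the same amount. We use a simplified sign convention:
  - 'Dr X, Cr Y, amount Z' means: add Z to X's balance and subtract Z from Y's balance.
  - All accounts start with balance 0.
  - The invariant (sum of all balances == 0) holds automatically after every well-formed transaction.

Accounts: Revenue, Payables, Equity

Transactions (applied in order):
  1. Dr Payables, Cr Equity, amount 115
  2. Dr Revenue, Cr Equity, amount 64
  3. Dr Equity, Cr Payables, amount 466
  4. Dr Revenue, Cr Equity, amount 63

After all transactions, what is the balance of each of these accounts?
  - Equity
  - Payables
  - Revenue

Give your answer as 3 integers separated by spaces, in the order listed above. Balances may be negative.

Answer: 224 -351 127

Derivation:
After txn 1 (Dr Payables, Cr Equity, amount 115): Equity=-115 Payables=115
After txn 2 (Dr Revenue, Cr Equity, amount 64): Equity=-179 Payables=115 Revenue=64
After txn 3 (Dr Equity, Cr Payables, amount 466): Equity=287 Payables=-351 Revenue=64
After txn 4 (Dr Revenue, Cr Equity, amount 63): Equity=224 Payables=-351 Revenue=127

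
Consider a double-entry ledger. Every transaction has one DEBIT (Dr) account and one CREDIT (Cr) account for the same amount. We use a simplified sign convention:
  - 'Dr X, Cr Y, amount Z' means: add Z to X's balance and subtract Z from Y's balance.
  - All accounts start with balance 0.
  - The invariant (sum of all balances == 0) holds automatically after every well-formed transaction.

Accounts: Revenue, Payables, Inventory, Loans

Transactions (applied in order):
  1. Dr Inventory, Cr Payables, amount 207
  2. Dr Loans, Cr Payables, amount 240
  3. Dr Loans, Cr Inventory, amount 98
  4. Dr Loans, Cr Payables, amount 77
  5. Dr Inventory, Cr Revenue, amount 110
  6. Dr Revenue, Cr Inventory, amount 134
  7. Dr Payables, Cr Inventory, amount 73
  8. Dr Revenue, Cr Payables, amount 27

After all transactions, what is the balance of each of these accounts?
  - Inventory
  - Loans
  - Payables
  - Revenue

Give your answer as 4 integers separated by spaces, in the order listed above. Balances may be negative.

After txn 1 (Dr Inventory, Cr Payables, amount 207): Inventory=207 Payables=-207
After txn 2 (Dr Loans, Cr Payables, amount 240): Inventory=207 Loans=240 Payables=-447
After txn 3 (Dr Loans, Cr Inventory, amount 98): Inventory=109 Loans=338 Payables=-447
After txn 4 (Dr Loans, Cr Payables, amount 77): Inventory=109 Loans=415 Payables=-524
After txn 5 (Dr Inventory, Cr Revenue, amount 110): Inventory=219 Loans=415 Payables=-524 Revenue=-110
After txn 6 (Dr Revenue, Cr Inventory, amount 134): Inventory=85 Loans=415 Payables=-524 Revenue=24
After txn 7 (Dr Payables, Cr Inventory, amount 73): Inventory=12 Loans=415 Payables=-451 Revenue=24
After txn 8 (Dr Revenue, Cr Payables, amount 27): Inventory=12 Loans=415 Payables=-478 Revenue=51

Answer: 12 415 -478 51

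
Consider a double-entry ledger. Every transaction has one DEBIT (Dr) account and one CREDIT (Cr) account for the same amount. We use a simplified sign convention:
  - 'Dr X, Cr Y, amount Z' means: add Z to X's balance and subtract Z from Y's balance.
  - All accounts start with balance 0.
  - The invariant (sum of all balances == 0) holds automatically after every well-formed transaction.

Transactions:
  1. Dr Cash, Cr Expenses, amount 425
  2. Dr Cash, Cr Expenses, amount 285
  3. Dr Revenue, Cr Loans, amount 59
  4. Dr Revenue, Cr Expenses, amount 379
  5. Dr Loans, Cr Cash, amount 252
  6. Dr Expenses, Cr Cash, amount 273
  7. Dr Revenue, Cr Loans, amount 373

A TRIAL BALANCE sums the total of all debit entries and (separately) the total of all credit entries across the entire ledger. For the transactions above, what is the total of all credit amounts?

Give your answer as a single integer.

Answer: 2046

Derivation:
Txn 1: credit+=425
Txn 2: credit+=285
Txn 3: credit+=59
Txn 4: credit+=379
Txn 5: credit+=252
Txn 6: credit+=273
Txn 7: credit+=373
Total credits = 2046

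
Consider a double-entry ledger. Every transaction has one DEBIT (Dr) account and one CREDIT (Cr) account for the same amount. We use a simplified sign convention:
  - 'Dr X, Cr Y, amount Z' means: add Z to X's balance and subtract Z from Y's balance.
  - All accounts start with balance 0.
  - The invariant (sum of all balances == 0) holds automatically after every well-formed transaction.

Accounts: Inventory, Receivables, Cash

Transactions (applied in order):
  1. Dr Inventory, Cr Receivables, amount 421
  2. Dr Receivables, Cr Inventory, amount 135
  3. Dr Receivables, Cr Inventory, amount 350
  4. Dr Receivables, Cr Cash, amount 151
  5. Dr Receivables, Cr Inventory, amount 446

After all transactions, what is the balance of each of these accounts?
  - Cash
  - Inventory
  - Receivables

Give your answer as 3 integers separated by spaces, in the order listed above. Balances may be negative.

After txn 1 (Dr Inventory, Cr Receivables, amount 421): Inventory=421 Receivables=-421
After txn 2 (Dr Receivables, Cr Inventory, amount 135): Inventory=286 Receivables=-286
After txn 3 (Dr Receivables, Cr Inventory, amount 350): Inventory=-64 Receivables=64
After txn 4 (Dr Receivables, Cr Cash, amount 151): Cash=-151 Inventory=-64 Receivables=215
After txn 5 (Dr Receivables, Cr Inventory, amount 446): Cash=-151 Inventory=-510 Receivables=661

Answer: -151 -510 661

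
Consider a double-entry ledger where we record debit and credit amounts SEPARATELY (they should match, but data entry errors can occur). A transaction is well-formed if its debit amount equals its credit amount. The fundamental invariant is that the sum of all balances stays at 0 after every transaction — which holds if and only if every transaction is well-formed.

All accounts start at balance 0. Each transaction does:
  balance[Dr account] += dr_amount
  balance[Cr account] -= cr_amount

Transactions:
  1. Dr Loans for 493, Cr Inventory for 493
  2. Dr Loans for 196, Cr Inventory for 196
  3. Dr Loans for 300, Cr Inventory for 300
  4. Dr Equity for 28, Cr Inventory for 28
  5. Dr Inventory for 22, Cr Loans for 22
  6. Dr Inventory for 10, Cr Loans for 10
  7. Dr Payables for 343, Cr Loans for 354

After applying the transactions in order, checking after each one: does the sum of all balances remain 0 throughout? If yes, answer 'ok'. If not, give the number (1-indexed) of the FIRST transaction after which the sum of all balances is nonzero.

After txn 1: dr=493 cr=493 sum_balances=0
After txn 2: dr=196 cr=196 sum_balances=0
After txn 3: dr=300 cr=300 sum_balances=0
After txn 4: dr=28 cr=28 sum_balances=0
After txn 5: dr=22 cr=22 sum_balances=0
After txn 6: dr=10 cr=10 sum_balances=0
After txn 7: dr=343 cr=354 sum_balances=-11

Answer: 7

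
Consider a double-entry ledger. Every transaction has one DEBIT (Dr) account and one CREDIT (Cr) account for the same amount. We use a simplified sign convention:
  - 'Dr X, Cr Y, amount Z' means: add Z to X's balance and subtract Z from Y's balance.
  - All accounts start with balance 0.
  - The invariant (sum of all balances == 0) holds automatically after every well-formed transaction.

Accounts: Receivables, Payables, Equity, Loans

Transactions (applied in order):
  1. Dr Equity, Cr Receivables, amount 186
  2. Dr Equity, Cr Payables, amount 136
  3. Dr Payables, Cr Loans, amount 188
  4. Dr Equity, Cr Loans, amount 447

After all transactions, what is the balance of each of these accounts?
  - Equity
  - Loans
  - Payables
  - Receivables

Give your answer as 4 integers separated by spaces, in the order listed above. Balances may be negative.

After txn 1 (Dr Equity, Cr Receivables, amount 186): Equity=186 Receivables=-186
After txn 2 (Dr Equity, Cr Payables, amount 136): Equity=322 Payables=-136 Receivables=-186
After txn 3 (Dr Payables, Cr Loans, amount 188): Equity=322 Loans=-188 Payables=52 Receivables=-186
After txn 4 (Dr Equity, Cr Loans, amount 447): Equity=769 Loans=-635 Payables=52 Receivables=-186

Answer: 769 -635 52 -186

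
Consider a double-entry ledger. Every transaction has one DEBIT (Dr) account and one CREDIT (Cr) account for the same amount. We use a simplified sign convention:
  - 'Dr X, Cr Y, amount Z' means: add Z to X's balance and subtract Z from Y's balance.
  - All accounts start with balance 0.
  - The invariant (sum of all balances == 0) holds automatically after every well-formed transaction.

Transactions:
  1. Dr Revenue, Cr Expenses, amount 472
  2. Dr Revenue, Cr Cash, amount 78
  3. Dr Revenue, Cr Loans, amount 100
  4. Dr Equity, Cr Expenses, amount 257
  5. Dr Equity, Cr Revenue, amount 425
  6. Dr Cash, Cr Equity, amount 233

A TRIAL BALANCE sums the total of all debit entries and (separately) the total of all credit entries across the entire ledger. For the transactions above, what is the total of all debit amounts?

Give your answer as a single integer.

Txn 1: debit+=472
Txn 2: debit+=78
Txn 3: debit+=100
Txn 4: debit+=257
Txn 5: debit+=425
Txn 6: debit+=233
Total debits = 1565

Answer: 1565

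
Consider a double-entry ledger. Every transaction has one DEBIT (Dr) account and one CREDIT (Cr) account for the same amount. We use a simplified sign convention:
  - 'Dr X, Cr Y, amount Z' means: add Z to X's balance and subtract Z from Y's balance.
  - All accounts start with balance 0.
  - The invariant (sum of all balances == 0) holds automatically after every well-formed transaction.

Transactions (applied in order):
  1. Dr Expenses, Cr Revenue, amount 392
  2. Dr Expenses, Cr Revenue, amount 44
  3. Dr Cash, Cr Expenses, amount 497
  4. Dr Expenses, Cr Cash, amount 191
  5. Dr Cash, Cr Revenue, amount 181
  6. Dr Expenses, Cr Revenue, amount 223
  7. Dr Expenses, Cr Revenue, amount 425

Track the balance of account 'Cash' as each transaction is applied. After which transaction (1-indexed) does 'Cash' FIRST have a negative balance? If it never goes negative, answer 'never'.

After txn 1: Cash=0
After txn 2: Cash=0
After txn 3: Cash=497
After txn 4: Cash=306
After txn 5: Cash=487
After txn 6: Cash=487
After txn 7: Cash=487

Answer: never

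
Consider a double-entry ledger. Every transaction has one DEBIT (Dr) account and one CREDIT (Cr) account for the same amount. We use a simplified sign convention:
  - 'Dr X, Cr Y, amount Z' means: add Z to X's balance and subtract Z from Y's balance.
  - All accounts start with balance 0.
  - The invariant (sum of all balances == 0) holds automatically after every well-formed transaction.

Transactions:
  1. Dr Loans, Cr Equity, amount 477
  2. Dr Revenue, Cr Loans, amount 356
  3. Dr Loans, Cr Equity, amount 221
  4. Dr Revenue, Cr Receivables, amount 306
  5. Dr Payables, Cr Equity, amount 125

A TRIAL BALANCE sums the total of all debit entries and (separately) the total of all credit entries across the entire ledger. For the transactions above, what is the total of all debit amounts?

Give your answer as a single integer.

Answer: 1485

Derivation:
Txn 1: debit+=477
Txn 2: debit+=356
Txn 3: debit+=221
Txn 4: debit+=306
Txn 5: debit+=125
Total debits = 1485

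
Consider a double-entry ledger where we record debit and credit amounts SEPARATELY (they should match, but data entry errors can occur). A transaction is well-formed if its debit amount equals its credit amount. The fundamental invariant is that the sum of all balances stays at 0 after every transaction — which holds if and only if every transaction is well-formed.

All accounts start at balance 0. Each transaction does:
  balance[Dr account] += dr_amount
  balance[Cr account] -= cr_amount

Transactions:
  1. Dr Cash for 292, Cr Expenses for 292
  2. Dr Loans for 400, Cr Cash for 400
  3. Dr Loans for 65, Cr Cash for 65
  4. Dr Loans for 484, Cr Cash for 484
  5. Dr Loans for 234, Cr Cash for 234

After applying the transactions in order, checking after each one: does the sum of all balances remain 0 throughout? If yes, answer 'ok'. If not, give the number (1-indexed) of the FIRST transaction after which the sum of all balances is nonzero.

Answer: ok

Derivation:
After txn 1: dr=292 cr=292 sum_balances=0
After txn 2: dr=400 cr=400 sum_balances=0
After txn 3: dr=65 cr=65 sum_balances=0
After txn 4: dr=484 cr=484 sum_balances=0
After txn 5: dr=234 cr=234 sum_balances=0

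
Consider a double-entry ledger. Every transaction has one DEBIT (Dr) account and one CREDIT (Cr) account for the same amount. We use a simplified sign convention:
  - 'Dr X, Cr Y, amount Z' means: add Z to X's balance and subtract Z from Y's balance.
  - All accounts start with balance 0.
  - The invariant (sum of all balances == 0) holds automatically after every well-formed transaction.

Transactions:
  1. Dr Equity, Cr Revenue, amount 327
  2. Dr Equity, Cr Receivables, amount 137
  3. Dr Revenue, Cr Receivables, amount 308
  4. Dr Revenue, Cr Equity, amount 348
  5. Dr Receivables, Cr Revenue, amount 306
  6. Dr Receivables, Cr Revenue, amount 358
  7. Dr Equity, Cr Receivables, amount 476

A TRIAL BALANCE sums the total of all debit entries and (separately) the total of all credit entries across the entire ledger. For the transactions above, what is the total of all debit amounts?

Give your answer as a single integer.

Txn 1: debit+=327
Txn 2: debit+=137
Txn 3: debit+=308
Txn 4: debit+=348
Txn 5: debit+=306
Txn 6: debit+=358
Txn 7: debit+=476
Total debits = 2260

Answer: 2260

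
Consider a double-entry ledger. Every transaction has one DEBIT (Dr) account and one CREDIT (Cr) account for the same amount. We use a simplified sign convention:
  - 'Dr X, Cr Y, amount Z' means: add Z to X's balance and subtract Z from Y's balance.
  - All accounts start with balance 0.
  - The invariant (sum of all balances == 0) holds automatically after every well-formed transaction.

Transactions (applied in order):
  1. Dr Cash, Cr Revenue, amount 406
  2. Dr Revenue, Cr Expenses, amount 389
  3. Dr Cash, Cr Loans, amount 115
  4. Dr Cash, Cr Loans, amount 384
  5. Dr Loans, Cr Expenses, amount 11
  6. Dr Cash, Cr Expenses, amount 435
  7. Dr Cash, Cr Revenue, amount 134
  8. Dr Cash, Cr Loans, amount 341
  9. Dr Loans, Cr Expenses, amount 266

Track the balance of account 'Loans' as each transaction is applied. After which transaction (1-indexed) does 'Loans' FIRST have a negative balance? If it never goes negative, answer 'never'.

Answer: 3

Derivation:
After txn 1: Loans=0
After txn 2: Loans=0
After txn 3: Loans=-115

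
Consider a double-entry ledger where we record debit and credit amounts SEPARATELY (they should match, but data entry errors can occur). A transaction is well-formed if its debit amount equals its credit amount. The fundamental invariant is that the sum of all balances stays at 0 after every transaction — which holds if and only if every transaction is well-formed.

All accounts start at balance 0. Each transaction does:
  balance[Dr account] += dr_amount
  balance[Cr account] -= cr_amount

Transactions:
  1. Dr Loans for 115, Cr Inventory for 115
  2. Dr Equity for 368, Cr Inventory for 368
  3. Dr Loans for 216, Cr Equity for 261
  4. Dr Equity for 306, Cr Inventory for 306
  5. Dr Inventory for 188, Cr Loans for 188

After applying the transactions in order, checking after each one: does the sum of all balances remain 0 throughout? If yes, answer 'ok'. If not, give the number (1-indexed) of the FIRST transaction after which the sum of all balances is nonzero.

After txn 1: dr=115 cr=115 sum_balances=0
After txn 2: dr=368 cr=368 sum_balances=0
After txn 3: dr=216 cr=261 sum_balances=-45
After txn 4: dr=306 cr=306 sum_balances=-45
After txn 5: dr=188 cr=188 sum_balances=-45

Answer: 3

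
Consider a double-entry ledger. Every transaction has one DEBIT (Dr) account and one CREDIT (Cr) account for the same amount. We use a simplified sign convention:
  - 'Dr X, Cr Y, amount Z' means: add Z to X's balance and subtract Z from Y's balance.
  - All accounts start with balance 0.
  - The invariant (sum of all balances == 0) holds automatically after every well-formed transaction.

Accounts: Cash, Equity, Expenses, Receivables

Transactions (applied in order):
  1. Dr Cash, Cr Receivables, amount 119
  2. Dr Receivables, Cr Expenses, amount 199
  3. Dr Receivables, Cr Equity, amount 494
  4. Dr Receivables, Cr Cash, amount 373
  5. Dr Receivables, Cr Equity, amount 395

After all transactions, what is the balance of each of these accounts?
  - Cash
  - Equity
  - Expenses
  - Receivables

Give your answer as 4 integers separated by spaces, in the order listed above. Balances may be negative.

Answer: -254 -889 -199 1342

Derivation:
After txn 1 (Dr Cash, Cr Receivables, amount 119): Cash=119 Receivables=-119
After txn 2 (Dr Receivables, Cr Expenses, amount 199): Cash=119 Expenses=-199 Receivables=80
After txn 3 (Dr Receivables, Cr Equity, amount 494): Cash=119 Equity=-494 Expenses=-199 Receivables=574
After txn 4 (Dr Receivables, Cr Cash, amount 373): Cash=-254 Equity=-494 Expenses=-199 Receivables=947
After txn 5 (Dr Receivables, Cr Equity, amount 395): Cash=-254 Equity=-889 Expenses=-199 Receivables=1342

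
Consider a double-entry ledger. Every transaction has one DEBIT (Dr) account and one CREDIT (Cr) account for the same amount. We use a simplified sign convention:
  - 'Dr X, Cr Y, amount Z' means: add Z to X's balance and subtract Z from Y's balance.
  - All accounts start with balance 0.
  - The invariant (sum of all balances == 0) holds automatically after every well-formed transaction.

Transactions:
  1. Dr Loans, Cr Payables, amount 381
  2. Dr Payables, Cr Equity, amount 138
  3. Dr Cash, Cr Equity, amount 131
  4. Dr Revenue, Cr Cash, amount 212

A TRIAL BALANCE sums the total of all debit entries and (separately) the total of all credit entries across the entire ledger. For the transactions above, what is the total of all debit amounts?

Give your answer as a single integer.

Txn 1: debit+=381
Txn 2: debit+=138
Txn 3: debit+=131
Txn 4: debit+=212
Total debits = 862

Answer: 862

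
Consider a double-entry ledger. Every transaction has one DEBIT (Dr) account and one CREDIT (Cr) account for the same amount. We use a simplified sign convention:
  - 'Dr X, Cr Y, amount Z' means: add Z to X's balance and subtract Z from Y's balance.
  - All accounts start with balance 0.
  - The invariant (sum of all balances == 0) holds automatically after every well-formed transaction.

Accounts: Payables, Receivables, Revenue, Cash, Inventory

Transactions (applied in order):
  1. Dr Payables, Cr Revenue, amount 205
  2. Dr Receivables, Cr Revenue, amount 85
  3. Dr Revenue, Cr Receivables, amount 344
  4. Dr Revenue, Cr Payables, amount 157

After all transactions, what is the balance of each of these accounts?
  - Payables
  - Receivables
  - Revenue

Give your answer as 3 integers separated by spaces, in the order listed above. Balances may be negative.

Answer: 48 -259 211

Derivation:
After txn 1 (Dr Payables, Cr Revenue, amount 205): Payables=205 Revenue=-205
After txn 2 (Dr Receivables, Cr Revenue, amount 85): Payables=205 Receivables=85 Revenue=-290
After txn 3 (Dr Revenue, Cr Receivables, amount 344): Payables=205 Receivables=-259 Revenue=54
After txn 4 (Dr Revenue, Cr Payables, amount 157): Payables=48 Receivables=-259 Revenue=211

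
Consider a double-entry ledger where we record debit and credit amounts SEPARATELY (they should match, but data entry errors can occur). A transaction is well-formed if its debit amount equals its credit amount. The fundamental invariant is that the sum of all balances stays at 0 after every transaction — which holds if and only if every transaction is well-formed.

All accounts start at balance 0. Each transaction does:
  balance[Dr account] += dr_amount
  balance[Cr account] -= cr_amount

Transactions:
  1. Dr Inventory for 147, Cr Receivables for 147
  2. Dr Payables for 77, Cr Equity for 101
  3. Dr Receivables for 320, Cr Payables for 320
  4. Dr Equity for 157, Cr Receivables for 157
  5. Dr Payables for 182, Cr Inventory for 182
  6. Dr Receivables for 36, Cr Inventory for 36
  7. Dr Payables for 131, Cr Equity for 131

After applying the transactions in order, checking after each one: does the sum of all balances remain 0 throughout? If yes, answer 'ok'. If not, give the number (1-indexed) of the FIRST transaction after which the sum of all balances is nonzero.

Answer: 2

Derivation:
After txn 1: dr=147 cr=147 sum_balances=0
After txn 2: dr=77 cr=101 sum_balances=-24
After txn 3: dr=320 cr=320 sum_balances=-24
After txn 4: dr=157 cr=157 sum_balances=-24
After txn 5: dr=182 cr=182 sum_balances=-24
After txn 6: dr=36 cr=36 sum_balances=-24
After txn 7: dr=131 cr=131 sum_balances=-24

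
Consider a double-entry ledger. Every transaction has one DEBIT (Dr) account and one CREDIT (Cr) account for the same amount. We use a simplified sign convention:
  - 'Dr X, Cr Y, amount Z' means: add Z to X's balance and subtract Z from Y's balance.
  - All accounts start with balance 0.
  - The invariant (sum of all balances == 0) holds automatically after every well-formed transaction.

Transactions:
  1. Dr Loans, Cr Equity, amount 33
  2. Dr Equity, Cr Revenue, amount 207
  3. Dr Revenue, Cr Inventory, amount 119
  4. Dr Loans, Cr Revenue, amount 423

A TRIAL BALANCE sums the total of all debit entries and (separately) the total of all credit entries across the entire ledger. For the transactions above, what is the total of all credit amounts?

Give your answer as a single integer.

Txn 1: credit+=33
Txn 2: credit+=207
Txn 3: credit+=119
Txn 4: credit+=423
Total credits = 782

Answer: 782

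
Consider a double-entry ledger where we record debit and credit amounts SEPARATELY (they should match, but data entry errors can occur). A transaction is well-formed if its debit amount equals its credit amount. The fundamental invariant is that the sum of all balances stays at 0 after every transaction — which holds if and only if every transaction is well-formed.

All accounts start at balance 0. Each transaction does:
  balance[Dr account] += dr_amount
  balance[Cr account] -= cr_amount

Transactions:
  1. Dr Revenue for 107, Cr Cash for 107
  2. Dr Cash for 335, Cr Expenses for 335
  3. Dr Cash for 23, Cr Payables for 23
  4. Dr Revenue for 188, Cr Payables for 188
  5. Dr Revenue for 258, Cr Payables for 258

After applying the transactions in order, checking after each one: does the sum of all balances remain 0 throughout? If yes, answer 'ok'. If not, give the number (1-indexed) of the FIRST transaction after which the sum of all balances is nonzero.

Answer: ok

Derivation:
After txn 1: dr=107 cr=107 sum_balances=0
After txn 2: dr=335 cr=335 sum_balances=0
After txn 3: dr=23 cr=23 sum_balances=0
After txn 4: dr=188 cr=188 sum_balances=0
After txn 5: dr=258 cr=258 sum_balances=0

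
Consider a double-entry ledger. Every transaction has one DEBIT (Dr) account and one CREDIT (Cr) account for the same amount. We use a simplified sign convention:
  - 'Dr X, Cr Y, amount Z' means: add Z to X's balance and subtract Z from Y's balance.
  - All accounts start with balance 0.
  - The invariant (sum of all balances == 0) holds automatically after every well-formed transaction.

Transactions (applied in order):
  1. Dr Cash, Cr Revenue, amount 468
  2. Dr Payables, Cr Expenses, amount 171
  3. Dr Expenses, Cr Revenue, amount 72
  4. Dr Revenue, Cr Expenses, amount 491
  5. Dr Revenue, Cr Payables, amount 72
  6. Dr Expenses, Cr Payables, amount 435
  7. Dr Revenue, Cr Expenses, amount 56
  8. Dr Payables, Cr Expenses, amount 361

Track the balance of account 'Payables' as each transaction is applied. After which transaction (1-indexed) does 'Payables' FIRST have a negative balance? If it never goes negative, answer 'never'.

After txn 1: Payables=0
After txn 2: Payables=171
After txn 3: Payables=171
After txn 4: Payables=171
After txn 5: Payables=99
After txn 6: Payables=-336

Answer: 6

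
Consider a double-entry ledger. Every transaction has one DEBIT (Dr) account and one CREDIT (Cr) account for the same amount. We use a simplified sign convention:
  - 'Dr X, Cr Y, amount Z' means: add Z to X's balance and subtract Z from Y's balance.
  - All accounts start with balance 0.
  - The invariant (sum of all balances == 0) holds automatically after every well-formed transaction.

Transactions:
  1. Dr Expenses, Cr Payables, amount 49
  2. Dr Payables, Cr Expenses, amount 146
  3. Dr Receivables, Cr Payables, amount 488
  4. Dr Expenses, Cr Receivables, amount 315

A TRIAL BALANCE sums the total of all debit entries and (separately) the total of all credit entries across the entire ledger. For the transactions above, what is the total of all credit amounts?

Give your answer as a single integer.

Txn 1: credit+=49
Txn 2: credit+=146
Txn 3: credit+=488
Txn 4: credit+=315
Total credits = 998

Answer: 998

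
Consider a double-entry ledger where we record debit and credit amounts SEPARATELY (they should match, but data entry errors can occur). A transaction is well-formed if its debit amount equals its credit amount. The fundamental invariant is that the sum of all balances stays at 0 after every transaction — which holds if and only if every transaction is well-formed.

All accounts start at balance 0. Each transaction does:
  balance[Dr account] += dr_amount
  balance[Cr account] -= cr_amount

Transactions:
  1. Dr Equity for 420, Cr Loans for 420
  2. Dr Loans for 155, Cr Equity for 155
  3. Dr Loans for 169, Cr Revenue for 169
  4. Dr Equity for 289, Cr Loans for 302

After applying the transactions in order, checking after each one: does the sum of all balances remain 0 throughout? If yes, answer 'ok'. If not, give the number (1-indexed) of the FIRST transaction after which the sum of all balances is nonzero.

Answer: 4

Derivation:
After txn 1: dr=420 cr=420 sum_balances=0
After txn 2: dr=155 cr=155 sum_balances=0
After txn 3: dr=169 cr=169 sum_balances=0
After txn 4: dr=289 cr=302 sum_balances=-13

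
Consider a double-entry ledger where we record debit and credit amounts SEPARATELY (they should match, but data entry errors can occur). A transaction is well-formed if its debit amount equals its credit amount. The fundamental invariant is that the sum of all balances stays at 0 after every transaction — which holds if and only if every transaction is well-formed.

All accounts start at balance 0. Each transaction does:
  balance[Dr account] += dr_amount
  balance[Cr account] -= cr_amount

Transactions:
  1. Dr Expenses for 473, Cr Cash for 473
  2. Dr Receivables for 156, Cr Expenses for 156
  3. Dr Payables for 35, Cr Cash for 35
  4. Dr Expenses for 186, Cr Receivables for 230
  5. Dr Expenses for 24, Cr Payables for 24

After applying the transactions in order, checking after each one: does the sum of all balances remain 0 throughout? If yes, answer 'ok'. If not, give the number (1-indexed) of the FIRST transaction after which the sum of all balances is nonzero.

Answer: 4

Derivation:
After txn 1: dr=473 cr=473 sum_balances=0
After txn 2: dr=156 cr=156 sum_balances=0
After txn 3: dr=35 cr=35 sum_balances=0
After txn 4: dr=186 cr=230 sum_balances=-44
After txn 5: dr=24 cr=24 sum_balances=-44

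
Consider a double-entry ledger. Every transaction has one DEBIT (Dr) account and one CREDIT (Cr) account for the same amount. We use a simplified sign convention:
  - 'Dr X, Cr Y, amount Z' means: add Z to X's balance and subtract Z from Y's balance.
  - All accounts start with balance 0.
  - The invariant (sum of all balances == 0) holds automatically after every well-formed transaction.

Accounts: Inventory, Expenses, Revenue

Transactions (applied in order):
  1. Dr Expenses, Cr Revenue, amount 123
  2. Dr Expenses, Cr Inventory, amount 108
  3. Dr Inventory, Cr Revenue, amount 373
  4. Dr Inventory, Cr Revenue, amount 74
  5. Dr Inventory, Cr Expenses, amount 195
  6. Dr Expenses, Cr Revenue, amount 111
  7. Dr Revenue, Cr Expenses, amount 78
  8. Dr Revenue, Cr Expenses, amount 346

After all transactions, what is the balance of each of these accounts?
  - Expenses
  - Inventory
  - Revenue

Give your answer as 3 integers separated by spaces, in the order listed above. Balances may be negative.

After txn 1 (Dr Expenses, Cr Revenue, amount 123): Expenses=123 Revenue=-123
After txn 2 (Dr Expenses, Cr Inventory, amount 108): Expenses=231 Inventory=-108 Revenue=-123
After txn 3 (Dr Inventory, Cr Revenue, amount 373): Expenses=231 Inventory=265 Revenue=-496
After txn 4 (Dr Inventory, Cr Revenue, amount 74): Expenses=231 Inventory=339 Revenue=-570
After txn 5 (Dr Inventory, Cr Expenses, amount 195): Expenses=36 Inventory=534 Revenue=-570
After txn 6 (Dr Expenses, Cr Revenue, amount 111): Expenses=147 Inventory=534 Revenue=-681
After txn 7 (Dr Revenue, Cr Expenses, amount 78): Expenses=69 Inventory=534 Revenue=-603
After txn 8 (Dr Revenue, Cr Expenses, amount 346): Expenses=-277 Inventory=534 Revenue=-257

Answer: -277 534 -257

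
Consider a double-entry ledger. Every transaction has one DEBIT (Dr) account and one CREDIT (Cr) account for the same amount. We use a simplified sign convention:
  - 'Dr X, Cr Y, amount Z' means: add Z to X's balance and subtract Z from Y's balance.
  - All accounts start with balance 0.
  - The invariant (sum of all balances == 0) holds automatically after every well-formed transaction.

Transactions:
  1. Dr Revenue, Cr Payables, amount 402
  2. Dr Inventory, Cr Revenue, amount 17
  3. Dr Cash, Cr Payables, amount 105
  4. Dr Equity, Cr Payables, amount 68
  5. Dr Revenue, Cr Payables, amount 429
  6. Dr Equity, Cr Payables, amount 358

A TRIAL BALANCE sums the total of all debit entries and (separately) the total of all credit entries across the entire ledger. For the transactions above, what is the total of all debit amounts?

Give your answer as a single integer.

Answer: 1379

Derivation:
Txn 1: debit+=402
Txn 2: debit+=17
Txn 3: debit+=105
Txn 4: debit+=68
Txn 5: debit+=429
Txn 6: debit+=358
Total debits = 1379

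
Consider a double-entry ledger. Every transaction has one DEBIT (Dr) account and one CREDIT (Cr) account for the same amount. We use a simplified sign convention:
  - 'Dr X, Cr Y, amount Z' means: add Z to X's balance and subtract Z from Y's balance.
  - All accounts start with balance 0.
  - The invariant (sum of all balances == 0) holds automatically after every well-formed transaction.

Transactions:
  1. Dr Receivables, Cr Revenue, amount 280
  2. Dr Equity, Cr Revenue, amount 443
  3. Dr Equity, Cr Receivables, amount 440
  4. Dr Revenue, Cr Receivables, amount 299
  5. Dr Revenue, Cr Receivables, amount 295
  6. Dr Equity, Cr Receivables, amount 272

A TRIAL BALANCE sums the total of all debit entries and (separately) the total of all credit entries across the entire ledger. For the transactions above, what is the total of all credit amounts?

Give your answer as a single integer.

Answer: 2029

Derivation:
Txn 1: credit+=280
Txn 2: credit+=443
Txn 3: credit+=440
Txn 4: credit+=299
Txn 5: credit+=295
Txn 6: credit+=272
Total credits = 2029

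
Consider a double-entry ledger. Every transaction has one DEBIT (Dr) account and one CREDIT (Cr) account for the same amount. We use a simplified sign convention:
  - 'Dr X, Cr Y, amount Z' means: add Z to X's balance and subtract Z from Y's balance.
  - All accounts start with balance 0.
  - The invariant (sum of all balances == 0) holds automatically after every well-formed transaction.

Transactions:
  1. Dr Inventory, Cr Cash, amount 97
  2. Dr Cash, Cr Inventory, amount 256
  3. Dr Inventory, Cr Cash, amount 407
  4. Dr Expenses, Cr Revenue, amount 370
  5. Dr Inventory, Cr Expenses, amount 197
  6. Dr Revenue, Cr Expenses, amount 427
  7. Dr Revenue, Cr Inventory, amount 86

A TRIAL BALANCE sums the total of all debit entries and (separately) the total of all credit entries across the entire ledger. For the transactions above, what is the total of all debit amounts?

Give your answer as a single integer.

Txn 1: debit+=97
Txn 2: debit+=256
Txn 3: debit+=407
Txn 4: debit+=370
Txn 5: debit+=197
Txn 6: debit+=427
Txn 7: debit+=86
Total debits = 1840

Answer: 1840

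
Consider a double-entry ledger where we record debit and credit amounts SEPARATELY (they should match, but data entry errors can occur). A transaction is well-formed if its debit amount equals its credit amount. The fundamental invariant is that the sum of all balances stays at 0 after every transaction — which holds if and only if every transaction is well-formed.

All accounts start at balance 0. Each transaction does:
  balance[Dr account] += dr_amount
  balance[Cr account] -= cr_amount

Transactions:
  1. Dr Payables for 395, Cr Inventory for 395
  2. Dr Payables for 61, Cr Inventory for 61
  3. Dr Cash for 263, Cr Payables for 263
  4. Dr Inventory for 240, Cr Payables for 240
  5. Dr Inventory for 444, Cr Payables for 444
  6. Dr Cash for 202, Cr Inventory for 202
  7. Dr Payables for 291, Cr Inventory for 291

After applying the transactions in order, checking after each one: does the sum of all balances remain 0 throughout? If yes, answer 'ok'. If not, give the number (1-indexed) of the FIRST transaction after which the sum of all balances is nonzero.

After txn 1: dr=395 cr=395 sum_balances=0
After txn 2: dr=61 cr=61 sum_balances=0
After txn 3: dr=263 cr=263 sum_balances=0
After txn 4: dr=240 cr=240 sum_balances=0
After txn 5: dr=444 cr=444 sum_balances=0
After txn 6: dr=202 cr=202 sum_balances=0
After txn 7: dr=291 cr=291 sum_balances=0

Answer: ok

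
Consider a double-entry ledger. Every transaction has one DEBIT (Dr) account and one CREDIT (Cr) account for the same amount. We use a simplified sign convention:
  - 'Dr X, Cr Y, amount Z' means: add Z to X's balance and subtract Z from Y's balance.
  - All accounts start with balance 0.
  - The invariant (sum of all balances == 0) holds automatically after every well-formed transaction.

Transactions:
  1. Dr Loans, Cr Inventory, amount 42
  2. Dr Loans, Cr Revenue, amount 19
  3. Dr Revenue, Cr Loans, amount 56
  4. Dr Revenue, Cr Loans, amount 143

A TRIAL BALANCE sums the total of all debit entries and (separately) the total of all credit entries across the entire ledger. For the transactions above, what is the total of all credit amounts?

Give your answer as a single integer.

Answer: 260

Derivation:
Txn 1: credit+=42
Txn 2: credit+=19
Txn 3: credit+=56
Txn 4: credit+=143
Total credits = 260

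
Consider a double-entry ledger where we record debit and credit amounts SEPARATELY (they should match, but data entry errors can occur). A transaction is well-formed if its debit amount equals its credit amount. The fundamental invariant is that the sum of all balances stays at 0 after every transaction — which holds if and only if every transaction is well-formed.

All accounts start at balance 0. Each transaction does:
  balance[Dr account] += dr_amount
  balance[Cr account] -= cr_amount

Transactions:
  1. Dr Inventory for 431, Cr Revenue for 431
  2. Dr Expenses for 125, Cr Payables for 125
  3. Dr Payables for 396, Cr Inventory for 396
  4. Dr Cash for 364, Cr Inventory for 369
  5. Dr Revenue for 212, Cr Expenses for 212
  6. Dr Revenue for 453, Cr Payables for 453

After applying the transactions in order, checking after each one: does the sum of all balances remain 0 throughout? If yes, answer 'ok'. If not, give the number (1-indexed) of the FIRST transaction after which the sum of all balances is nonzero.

After txn 1: dr=431 cr=431 sum_balances=0
After txn 2: dr=125 cr=125 sum_balances=0
After txn 3: dr=396 cr=396 sum_balances=0
After txn 4: dr=364 cr=369 sum_balances=-5
After txn 5: dr=212 cr=212 sum_balances=-5
After txn 6: dr=453 cr=453 sum_balances=-5

Answer: 4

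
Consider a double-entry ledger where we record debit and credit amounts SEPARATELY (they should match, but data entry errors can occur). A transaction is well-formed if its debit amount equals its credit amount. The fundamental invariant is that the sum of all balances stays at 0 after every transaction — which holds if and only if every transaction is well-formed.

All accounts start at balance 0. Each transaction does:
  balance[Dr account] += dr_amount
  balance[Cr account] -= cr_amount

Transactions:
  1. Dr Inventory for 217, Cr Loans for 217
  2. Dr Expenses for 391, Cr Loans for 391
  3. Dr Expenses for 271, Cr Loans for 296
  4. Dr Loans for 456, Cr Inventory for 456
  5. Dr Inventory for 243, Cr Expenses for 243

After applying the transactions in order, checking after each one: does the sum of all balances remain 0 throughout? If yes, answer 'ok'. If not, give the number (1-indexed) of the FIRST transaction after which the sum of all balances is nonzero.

After txn 1: dr=217 cr=217 sum_balances=0
After txn 2: dr=391 cr=391 sum_balances=0
After txn 3: dr=271 cr=296 sum_balances=-25
After txn 4: dr=456 cr=456 sum_balances=-25
After txn 5: dr=243 cr=243 sum_balances=-25

Answer: 3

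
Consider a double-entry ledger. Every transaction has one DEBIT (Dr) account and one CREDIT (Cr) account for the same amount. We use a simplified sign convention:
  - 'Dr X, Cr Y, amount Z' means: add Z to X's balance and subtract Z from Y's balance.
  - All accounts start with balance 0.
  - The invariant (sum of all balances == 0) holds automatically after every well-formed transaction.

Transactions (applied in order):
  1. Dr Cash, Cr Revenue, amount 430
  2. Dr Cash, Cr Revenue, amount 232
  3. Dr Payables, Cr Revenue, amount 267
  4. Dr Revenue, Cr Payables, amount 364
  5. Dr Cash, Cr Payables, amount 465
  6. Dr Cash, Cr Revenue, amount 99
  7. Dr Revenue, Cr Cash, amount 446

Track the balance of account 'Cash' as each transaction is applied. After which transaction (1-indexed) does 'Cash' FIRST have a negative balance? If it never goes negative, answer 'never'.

After txn 1: Cash=430
After txn 2: Cash=662
After txn 3: Cash=662
After txn 4: Cash=662
After txn 5: Cash=1127
After txn 6: Cash=1226
After txn 7: Cash=780

Answer: never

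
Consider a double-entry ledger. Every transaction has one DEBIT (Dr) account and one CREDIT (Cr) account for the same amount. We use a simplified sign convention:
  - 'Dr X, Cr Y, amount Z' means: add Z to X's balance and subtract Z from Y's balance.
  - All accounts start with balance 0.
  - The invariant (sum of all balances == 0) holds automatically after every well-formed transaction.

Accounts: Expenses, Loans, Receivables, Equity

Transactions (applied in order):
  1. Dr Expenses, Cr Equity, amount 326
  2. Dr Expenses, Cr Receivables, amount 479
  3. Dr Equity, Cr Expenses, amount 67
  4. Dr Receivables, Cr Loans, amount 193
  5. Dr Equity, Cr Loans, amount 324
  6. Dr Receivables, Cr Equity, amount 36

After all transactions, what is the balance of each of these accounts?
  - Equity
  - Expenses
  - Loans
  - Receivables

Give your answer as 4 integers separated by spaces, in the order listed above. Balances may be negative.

After txn 1 (Dr Expenses, Cr Equity, amount 326): Equity=-326 Expenses=326
After txn 2 (Dr Expenses, Cr Receivables, amount 479): Equity=-326 Expenses=805 Receivables=-479
After txn 3 (Dr Equity, Cr Expenses, amount 67): Equity=-259 Expenses=738 Receivables=-479
After txn 4 (Dr Receivables, Cr Loans, amount 193): Equity=-259 Expenses=738 Loans=-193 Receivables=-286
After txn 5 (Dr Equity, Cr Loans, amount 324): Equity=65 Expenses=738 Loans=-517 Receivables=-286
After txn 6 (Dr Receivables, Cr Equity, amount 36): Equity=29 Expenses=738 Loans=-517 Receivables=-250

Answer: 29 738 -517 -250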